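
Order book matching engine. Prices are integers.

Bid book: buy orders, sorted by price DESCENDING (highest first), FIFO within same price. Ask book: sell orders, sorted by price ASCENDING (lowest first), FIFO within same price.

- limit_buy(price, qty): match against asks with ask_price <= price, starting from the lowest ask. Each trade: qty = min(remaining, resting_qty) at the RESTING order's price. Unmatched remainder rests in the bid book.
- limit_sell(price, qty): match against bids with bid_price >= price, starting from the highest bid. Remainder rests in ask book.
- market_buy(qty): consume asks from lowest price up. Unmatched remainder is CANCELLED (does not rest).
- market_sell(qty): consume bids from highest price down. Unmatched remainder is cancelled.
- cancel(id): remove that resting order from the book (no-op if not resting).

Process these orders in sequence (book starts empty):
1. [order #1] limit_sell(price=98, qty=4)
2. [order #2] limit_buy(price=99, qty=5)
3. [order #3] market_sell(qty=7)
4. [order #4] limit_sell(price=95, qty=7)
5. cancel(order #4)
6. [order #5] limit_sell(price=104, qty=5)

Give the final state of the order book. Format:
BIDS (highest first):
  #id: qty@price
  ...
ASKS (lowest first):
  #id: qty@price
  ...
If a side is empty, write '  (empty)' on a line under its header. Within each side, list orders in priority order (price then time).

After op 1 [order #1] limit_sell(price=98, qty=4): fills=none; bids=[-] asks=[#1:4@98]
After op 2 [order #2] limit_buy(price=99, qty=5): fills=#2x#1:4@98; bids=[#2:1@99] asks=[-]
After op 3 [order #3] market_sell(qty=7): fills=#2x#3:1@99; bids=[-] asks=[-]
After op 4 [order #4] limit_sell(price=95, qty=7): fills=none; bids=[-] asks=[#4:7@95]
After op 5 cancel(order #4): fills=none; bids=[-] asks=[-]
After op 6 [order #5] limit_sell(price=104, qty=5): fills=none; bids=[-] asks=[#5:5@104]

Answer: BIDS (highest first):
  (empty)
ASKS (lowest first):
  #5: 5@104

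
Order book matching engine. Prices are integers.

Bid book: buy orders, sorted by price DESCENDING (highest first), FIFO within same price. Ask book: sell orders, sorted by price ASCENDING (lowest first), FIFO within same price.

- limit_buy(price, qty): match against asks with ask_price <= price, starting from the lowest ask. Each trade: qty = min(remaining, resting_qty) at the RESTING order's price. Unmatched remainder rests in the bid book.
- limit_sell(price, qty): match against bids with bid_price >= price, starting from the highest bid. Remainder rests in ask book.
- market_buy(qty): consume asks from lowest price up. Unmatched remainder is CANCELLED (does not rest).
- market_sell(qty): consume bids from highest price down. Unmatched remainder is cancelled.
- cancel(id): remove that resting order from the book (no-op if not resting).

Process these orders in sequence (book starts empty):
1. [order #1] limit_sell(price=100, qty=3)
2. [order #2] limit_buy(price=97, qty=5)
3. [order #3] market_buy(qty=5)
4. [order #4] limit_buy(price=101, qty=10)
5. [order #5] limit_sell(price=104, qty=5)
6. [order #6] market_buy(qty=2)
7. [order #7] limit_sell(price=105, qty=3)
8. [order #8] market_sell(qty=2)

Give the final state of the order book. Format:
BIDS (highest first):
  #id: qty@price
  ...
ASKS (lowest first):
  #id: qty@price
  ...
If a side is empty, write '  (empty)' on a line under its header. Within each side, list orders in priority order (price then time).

Answer: BIDS (highest first):
  #4: 8@101
  #2: 5@97
ASKS (lowest first):
  #5: 3@104
  #7: 3@105

Derivation:
After op 1 [order #1] limit_sell(price=100, qty=3): fills=none; bids=[-] asks=[#1:3@100]
After op 2 [order #2] limit_buy(price=97, qty=5): fills=none; bids=[#2:5@97] asks=[#1:3@100]
After op 3 [order #3] market_buy(qty=5): fills=#3x#1:3@100; bids=[#2:5@97] asks=[-]
After op 4 [order #4] limit_buy(price=101, qty=10): fills=none; bids=[#4:10@101 #2:5@97] asks=[-]
After op 5 [order #5] limit_sell(price=104, qty=5): fills=none; bids=[#4:10@101 #2:5@97] asks=[#5:5@104]
After op 6 [order #6] market_buy(qty=2): fills=#6x#5:2@104; bids=[#4:10@101 #2:5@97] asks=[#5:3@104]
After op 7 [order #7] limit_sell(price=105, qty=3): fills=none; bids=[#4:10@101 #2:5@97] asks=[#5:3@104 #7:3@105]
After op 8 [order #8] market_sell(qty=2): fills=#4x#8:2@101; bids=[#4:8@101 #2:5@97] asks=[#5:3@104 #7:3@105]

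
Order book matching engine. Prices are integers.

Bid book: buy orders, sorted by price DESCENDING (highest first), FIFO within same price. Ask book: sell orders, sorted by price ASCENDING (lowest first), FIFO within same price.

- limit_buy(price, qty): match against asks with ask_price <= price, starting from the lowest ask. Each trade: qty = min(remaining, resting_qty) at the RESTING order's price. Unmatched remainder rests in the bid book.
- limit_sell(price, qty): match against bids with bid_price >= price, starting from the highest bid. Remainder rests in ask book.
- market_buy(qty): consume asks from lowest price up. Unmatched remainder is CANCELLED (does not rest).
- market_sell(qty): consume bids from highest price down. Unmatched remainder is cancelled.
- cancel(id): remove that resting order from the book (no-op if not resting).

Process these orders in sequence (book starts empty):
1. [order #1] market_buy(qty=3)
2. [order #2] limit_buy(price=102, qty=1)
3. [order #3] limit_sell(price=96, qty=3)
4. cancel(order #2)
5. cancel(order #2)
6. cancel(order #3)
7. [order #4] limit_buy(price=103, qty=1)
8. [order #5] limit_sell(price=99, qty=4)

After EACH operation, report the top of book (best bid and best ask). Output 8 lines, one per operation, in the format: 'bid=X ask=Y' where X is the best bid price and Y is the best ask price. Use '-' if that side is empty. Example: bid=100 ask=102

After op 1 [order #1] market_buy(qty=3): fills=none; bids=[-] asks=[-]
After op 2 [order #2] limit_buy(price=102, qty=1): fills=none; bids=[#2:1@102] asks=[-]
After op 3 [order #3] limit_sell(price=96, qty=3): fills=#2x#3:1@102; bids=[-] asks=[#3:2@96]
After op 4 cancel(order #2): fills=none; bids=[-] asks=[#3:2@96]
After op 5 cancel(order #2): fills=none; bids=[-] asks=[#3:2@96]
After op 6 cancel(order #3): fills=none; bids=[-] asks=[-]
After op 7 [order #4] limit_buy(price=103, qty=1): fills=none; bids=[#4:1@103] asks=[-]
After op 8 [order #5] limit_sell(price=99, qty=4): fills=#4x#5:1@103; bids=[-] asks=[#5:3@99]

Answer: bid=- ask=-
bid=102 ask=-
bid=- ask=96
bid=- ask=96
bid=- ask=96
bid=- ask=-
bid=103 ask=-
bid=- ask=99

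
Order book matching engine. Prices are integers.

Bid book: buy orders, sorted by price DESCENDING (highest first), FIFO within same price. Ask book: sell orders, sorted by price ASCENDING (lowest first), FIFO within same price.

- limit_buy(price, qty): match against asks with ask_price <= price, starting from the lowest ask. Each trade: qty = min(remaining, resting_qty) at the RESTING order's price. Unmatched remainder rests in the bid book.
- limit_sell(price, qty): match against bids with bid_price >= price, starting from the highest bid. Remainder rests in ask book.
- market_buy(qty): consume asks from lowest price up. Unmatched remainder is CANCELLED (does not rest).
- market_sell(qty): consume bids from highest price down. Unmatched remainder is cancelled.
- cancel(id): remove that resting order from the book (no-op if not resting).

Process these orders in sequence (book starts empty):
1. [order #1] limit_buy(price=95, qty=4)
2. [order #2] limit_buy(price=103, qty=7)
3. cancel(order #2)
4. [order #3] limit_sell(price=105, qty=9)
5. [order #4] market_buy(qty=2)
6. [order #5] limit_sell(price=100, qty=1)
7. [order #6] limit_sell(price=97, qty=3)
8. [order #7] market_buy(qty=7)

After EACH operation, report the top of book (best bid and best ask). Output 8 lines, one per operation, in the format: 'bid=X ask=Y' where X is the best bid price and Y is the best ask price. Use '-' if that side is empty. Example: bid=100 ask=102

After op 1 [order #1] limit_buy(price=95, qty=4): fills=none; bids=[#1:4@95] asks=[-]
After op 2 [order #2] limit_buy(price=103, qty=7): fills=none; bids=[#2:7@103 #1:4@95] asks=[-]
After op 3 cancel(order #2): fills=none; bids=[#1:4@95] asks=[-]
After op 4 [order #3] limit_sell(price=105, qty=9): fills=none; bids=[#1:4@95] asks=[#3:9@105]
After op 5 [order #4] market_buy(qty=2): fills=#4x#3:2@105; bids=[#1:4@95] asks=[#3:7@105]
After op 6 [order #5] limit_sell(price=100, qty=1): fills=none; bids=[#1:4@95] asks=[#5:1@100 #3:7@105]
After op 7 [order #6] limit_sell(price=97, qty=3): fills=none; bids=[#1:4@95] asks=[#6:3@97 #5:1@100 #3:7@105]
After op 8 [order #7] market_buy(qty=7): fills=#7x#6:3@97 #7x#5:1@100 #7x#3:3@105; bids=[#1:4@95] asks=[#3:4@105]

Answer: bid=95 ask=-
bid=103 ask=-
bid=95 ask=-
bid=95 ask=105
bid=95 ask=105
bid=95 ask=100
bid=95 ask=97
bid=95 ask=105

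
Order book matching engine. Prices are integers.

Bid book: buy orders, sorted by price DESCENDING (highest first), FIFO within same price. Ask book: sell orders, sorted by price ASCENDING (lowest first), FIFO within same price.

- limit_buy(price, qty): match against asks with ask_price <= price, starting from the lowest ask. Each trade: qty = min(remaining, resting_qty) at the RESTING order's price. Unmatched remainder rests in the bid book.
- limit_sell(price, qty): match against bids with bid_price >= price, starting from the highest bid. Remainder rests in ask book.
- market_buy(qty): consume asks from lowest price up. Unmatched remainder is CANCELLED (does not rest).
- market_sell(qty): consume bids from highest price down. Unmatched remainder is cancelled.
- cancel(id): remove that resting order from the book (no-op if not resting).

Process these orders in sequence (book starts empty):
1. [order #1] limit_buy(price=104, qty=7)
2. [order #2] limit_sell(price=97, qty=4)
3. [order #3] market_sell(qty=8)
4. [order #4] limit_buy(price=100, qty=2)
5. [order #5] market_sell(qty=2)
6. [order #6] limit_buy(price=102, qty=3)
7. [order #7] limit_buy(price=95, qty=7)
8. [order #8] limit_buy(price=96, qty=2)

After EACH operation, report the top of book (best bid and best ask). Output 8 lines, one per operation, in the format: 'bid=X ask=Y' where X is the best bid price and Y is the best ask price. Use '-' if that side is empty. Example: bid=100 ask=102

After op 1 [order #1] limit_buy(price=104, qty=7): fills=none; bids=[#1:7@104] asks=[-]
After op 2 [order #2] limit_sell(price=97, qty=4): fills=#1x#2:4@104; bids=[#1:3@104] asks=[-]
After op 3 [order #3] market_sell(qty=8): fills=#1x#3:3@104; bids=[-] asks=[-]
After op 4 [order #4] limit_buy(price=100, qty=2): fills=none; bids=[#4:2@100] asks=[-]
After op 5 [order #5] market_sell(qty=2): fills=#4x#5:2@100; bids=[-] asks=[-]
After op 6 [order #6] limit_buy(price=102, qty=3): fills=none; bids=[#6:3@102] asks=[-]
After op 7 [order #7] limit_buy(price=95, qty=7): fills=none; bids=[#6:3@102 #7:7@95] asks=[-]
After op 8 [order #8] limit_buy(price=96, qty=2): fills=none; bids=[#6:3@102 #8:2@96 #7:7@95] asks=[-]

Answer: bid=104 ask=-
bid=104 ask=-
bid=- ask=-
bid=100 ask=-
bid=- ask=-
bid=102 ask=-
bid=102 ask=-
bid=102 ask=-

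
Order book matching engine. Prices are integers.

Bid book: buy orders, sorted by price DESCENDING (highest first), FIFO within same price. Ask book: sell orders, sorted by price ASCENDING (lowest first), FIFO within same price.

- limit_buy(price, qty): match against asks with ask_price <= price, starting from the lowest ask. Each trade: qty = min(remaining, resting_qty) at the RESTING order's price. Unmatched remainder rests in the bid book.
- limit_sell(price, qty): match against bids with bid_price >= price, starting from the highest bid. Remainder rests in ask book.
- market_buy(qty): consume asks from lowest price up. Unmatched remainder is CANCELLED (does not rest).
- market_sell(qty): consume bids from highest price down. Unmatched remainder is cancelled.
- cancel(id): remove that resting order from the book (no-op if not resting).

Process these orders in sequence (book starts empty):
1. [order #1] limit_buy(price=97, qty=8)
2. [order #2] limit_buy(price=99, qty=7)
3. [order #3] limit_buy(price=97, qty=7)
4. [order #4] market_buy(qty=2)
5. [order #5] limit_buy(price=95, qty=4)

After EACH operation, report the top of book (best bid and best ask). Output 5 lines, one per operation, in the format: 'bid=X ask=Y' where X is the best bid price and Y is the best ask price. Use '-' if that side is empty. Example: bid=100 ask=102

After op 1 [order #1] limit_buy(price=97, qty=8): fills=none; bids=[#1:8@97] asks=[-]
After op 2 [order #2] limit_buy(price=99, qty=7): fills=none; bids=[#2:7@99 #1:8@97] asks=[-]
After op 3 [order #3] limit_buy(price=97, qty=7): fills=none; bids=[#2:7@99 #1:8@97 #3:7@97] asks=[-]
After op 4 [order #4] market_buy(qty=2): fills=none; bids=[#2:7@99 #1:8@97 #3:7@97] asks=[-]
After op 5 [order #5] limit_buy(price=95, qty=4): fills=none; bids=[#2:7@99 #1:8@97 #3:7@97 #5:4@95] asks=[-]

Answer: bid=97 ask=-
bid=99 ask=-
bid=99 ask=-
bid=99 ask=-
bid=99 ask=-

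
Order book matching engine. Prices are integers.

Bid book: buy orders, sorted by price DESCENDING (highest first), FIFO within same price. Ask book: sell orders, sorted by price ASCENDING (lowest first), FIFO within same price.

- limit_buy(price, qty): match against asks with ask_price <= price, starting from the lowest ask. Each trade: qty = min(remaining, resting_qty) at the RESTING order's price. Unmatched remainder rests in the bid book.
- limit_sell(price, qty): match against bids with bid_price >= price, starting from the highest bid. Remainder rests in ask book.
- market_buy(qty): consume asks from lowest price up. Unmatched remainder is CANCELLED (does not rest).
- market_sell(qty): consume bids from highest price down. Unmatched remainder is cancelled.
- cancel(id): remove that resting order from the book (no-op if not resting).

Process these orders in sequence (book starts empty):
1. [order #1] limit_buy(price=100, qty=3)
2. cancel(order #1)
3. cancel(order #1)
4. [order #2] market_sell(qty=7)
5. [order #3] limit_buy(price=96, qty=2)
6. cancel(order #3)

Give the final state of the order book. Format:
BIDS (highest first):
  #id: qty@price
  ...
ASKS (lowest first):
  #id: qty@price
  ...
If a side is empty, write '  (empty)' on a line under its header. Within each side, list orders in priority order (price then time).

Answer: BIDS (highest first):
  (empty)
ASKS (lowest first):
  (empty)

Derivation:
After op 1 [order #1] limit_buy(price=100, qty=3): fills=none; bids=[#1:3@100] asks=[-]
After op 2 cancel(order #1): fills=none; bids=[-] asks=[-]
After op 3 cancel(order #1): fills=none; bids=[-] asks=[-]
After op 4 [order #2] market_sell(qty=7): fills=none; bids=[-] asks=[-]
After op 5 [order #3] limit_buy(price=96, qty=2): fills=none; bids=[#3:2@96] asks=[-]
After op 6 cancel(order #3): fills=none; bids=[-] asks=[-]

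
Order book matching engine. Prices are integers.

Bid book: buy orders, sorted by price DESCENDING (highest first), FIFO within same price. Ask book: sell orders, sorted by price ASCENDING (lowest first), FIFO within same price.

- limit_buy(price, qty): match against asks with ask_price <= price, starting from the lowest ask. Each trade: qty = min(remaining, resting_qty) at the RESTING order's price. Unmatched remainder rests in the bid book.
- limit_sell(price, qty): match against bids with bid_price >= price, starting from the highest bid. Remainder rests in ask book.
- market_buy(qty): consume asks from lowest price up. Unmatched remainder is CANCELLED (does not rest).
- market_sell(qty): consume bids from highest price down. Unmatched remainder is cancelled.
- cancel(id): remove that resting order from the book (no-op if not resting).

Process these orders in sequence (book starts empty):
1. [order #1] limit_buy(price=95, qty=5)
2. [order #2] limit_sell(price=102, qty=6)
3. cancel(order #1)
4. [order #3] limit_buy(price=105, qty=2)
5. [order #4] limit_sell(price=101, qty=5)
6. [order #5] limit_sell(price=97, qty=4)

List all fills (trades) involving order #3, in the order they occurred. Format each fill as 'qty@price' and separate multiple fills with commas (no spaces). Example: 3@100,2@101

Answer: 2@102

Derivation:
After op 1 [order #1] limit_buy(price=95, qty=5): fills=none; bids=[#1:5@95] asks=[-]
After op 2 [order #2] limit_sell(price=102, qty=6): fills=none; bids=[#1:5@95] asks=[#2:6@102]
After op 3 cancel(order #1): fills=none; bids=[-] asks=[#2:6@102]
After op 4 [order #3] limit_buy(price=105, qty=2): fills=#3x#2:2@102; bids=[-] asks=[#2:4@102]
After op 5 [order #4] limit_sell(price=101, qty=5): fills=none; bids=[-] asks=[#4:5@101 #2:4@102]
After op 6 [order #5] limit_sell(price=97, qty=4): fills=none; bids=[-] asks=[#5:4@97 #4:5@101 #2:4@102]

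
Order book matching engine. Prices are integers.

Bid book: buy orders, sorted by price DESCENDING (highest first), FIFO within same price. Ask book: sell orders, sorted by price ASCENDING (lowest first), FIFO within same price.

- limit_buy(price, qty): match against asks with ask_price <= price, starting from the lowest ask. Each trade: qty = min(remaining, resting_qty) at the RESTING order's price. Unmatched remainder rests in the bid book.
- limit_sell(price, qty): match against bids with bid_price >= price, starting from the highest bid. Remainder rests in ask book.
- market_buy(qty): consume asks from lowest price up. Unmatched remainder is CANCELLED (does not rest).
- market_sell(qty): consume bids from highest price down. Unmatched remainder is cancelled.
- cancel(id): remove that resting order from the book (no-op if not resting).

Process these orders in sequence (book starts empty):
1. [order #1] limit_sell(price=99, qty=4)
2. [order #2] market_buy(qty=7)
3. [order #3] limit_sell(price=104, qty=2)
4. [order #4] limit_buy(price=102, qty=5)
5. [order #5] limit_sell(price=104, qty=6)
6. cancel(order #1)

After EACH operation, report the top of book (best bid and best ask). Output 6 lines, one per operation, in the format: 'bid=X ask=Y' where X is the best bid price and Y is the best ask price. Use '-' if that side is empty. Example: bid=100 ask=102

After op 1 [order #1] limit_sell(price=99, qty=4): fills=none; bids=[-] asks=[#1:4@99]
After op 2 [order #2] market_buy(qty=7): fills=#2x#1:4@99; bids=[-] asks=[-]
After op 3 [order #3] limit_sell(price=104, qty=2): fills=none; bids=[-] asks=[#3:2@104]
After op 4 [order #4] limit_buy(price=102, qty=5): fills=none; bids=[#4:5@102] asks=[#3:2@104]
After op 5 [order #5] limit_sell(price=104, qty=6): fills=none; bids=[#4:5@102] asks=[#3:2@104 #5:6@104]
After op 6 cancel(order #1): fills=none; bids=[#4:5@102] asks=[#3:2@104 #5:6@104]

Answer: bid=- ask=99
bid=- ask=-
bid=- ask=104
bid=102 ask=104
bid=102 ask=104
bid=102 ask=104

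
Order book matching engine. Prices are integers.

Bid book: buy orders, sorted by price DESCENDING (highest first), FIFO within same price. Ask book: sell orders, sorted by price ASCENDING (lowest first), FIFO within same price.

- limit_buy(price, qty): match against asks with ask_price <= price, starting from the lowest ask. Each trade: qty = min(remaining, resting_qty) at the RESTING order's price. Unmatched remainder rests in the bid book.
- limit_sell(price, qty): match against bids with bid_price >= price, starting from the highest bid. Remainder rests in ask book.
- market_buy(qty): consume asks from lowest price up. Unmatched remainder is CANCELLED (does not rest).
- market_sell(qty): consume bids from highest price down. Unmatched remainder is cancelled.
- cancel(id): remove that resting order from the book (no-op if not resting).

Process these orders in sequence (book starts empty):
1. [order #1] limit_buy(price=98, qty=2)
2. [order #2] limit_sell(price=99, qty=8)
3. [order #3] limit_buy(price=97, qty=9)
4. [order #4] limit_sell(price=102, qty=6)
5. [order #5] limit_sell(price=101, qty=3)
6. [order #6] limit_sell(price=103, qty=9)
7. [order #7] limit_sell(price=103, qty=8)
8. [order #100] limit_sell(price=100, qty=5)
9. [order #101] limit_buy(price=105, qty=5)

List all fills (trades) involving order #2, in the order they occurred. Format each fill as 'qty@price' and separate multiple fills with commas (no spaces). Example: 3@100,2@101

After op 1 [order #1] limit_buy(price=98, qty=2): fills=none; bids=[#1:2@98] asks=[-]
After op 2 [order #2] limit_sell(price=99, qty=8): fills=none; bids=[#1:2@98] asks=[#2:8@99]
After op 3 [order #3] limit_buy(price=97, qty=9): fills=none; bids=[#1:2@98 #3:9@97] asks=[#2:8@99]
After op 4 [order #4] limit_sell(price=102, qty=6): fills=none; bids=[#1:2@98 #3:9@97] asks=[#2:8@99 #4:6@102]
After op 5 [order #5] limit_sell(price=101, qty=3): fills=none; bids=[#1:2@98 #3:9@97] asks=[#2:8@99 #5:3@101 #4:6@102]
After op 6 [order #6] limit_sell(price=103, qty=9): fills=none; bids=[#1:2@98 #3:9@97] asks=[#2:8@99 #5:3@101 #4:6@102 #6:9@103]
After op 7 [order #7] limit_sell(price=103, qty=8): fills=none; bids=[#1:2@98 #3:9@97] asks=[#2:8@99 #5:3@101 #4:6@102 #6:9@103 #7:8@103]
After op 8 [order #100] limit_sell(price=100, qty=5): fills=none; bids=[#1:2@98 #3:9@97] asks=[#2:8@99 #100:5@100 #5:3@101 #4:6@102 #6:9@103 #7:8@103]
After op 9 [order #101] limit_buy(price=105, qty=5): fills=#101x#2:5@99; bids=[#1:2@98 #3:9@97] asks=[#2:3@99 #100:5@100 #5:3@101 #4:6@102 #6:9@103 #7:8@103]

Answer: 5@99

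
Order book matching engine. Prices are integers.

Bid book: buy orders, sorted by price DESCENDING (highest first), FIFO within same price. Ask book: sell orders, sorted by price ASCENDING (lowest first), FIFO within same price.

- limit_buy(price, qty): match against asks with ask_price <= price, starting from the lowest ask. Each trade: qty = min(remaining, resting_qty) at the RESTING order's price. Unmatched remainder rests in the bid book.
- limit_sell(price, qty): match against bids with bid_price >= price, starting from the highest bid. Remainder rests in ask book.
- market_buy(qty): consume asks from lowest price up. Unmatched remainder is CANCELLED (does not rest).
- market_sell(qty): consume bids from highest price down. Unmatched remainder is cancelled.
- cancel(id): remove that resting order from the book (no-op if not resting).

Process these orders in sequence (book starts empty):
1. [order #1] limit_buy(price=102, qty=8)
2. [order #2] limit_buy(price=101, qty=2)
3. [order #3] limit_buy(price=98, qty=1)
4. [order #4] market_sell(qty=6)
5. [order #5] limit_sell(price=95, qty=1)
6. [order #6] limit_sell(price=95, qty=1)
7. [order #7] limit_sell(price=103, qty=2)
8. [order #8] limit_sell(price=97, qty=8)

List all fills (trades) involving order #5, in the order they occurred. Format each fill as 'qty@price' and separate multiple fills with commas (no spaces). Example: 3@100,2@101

Answer: 1@102

Derivation:
After op 1 [order #1] limit_buy(price=102, qty=8): fills=none; bids=[#1:8@102] asks=[-]
After op 2 [order #2] limit_buy(price=101, qty=2): fills=none; bids=[#1:8@102 #2:2@101] asks=[-]
After op 3 [order #3] limit_buy(price=98, qty=1): fills=none; bids=[#1:8@102 #2:2@101 #3:1@98] asks=[-]
After op 4 [order #4] market_sell(qty=6): fills=#1x#4:6@102; bids=[#1:2@102 #2:2@101 #3:1@98] asks=[-]
After op 5 [order #5] limit_sell(price=95, qty=1): fills=#1x#5:1@102; bids=[#1:1@102 #2:2@101 #3:1@98] asks=[-]
After op 6 [order #6] limit_sell(price=95, qty=1): fills=#1x#6:1@102; bids=[#2:2@101 #3:1@98] asks=[-]
After op 7 [order #7] limit_sell(price=103, qty=2): fills=none; bids=[#2:2@101 #3:1@98] asks=[#7:2@103]
After op 8 [order #8] limit_sell(price=97, qty=8): fills=#2x#8:2@101 #3x#8:1@98; bids=[-] asks=[#8:5@97 #7:2@103]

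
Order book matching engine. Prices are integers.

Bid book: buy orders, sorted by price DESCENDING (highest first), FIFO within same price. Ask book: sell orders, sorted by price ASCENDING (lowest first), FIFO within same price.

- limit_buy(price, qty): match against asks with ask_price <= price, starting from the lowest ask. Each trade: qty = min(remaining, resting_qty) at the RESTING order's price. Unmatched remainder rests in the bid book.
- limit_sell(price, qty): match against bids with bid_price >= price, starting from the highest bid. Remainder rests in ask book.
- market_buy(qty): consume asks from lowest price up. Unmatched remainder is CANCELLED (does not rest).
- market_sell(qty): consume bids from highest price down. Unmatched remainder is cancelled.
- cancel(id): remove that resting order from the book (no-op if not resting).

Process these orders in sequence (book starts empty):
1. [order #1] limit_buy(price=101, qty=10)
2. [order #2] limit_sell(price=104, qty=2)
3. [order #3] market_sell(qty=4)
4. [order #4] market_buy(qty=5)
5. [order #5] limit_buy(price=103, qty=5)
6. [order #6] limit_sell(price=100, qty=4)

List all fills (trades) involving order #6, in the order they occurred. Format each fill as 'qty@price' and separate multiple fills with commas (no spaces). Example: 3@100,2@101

After op 1 [order #1] limit_buy(price=101, qty=10): fills=none; bids=[#1:10@101] asks=[-]
After op 2 [order #2] limit_sell(price=104, qty=2): fills=none; bids=[#1:10@101] asks=[#2:2@104]
After op 3 [order #3] market_sell(qty=4): fills=#1x#3:4@101; bids=[#1:6@101] asks=[#2:2@104]
After op 4 [order #4] market_buy(qty=5): fills=#4x#2:2@104; bids=[#1:6@101] asks=[-]
After op 5 [order #5] limit_buy(price=103, qty=5): fills=none; bids=[#5:5@103 #1:6@101] asks=[-]
After op 6 [order #6] limit_sell(price=100, qty=4): fills=#5x#6:4@103; bids=[#5:1@103 #1:6@101] asks=[-]

Answer: 4@103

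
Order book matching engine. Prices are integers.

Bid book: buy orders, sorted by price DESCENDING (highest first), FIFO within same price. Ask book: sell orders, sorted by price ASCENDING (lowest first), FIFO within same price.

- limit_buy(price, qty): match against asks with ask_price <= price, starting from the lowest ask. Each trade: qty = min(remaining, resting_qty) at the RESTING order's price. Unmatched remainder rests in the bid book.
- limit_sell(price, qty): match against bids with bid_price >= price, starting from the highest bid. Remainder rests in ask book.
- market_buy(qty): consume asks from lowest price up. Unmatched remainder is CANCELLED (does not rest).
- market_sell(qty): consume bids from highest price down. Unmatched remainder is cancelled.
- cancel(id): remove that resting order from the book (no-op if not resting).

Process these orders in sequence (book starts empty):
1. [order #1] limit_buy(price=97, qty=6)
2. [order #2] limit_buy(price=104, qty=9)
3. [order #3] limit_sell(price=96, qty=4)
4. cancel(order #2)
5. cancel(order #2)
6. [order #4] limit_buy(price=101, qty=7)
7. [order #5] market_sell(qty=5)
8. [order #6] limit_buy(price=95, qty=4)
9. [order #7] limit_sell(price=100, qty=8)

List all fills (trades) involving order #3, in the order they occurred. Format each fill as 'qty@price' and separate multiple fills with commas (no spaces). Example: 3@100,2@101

Answer: 4@104

Derivation:
After op 1 [order #1] limit_buy(price=97, qty=6): fills=none; bids=[#1:6@97] asks=[-]
After op 2 [order #2] limit_buy(price=104, qty=9): fills=none; bids=[#2:9@104 #1:6@97] asks=[-]
After op 3 [order #3] limit_sell(price=96, qty=4): fills=#2x#3:4@104; bids=[#2:5@104 #1:6@97] asks=[-]
After op 4 cancel(order #2): fills=none; bids=[#1:6@97] asks=[-]
After op 5 cancel(order #2): fills=none; bids=[#1:6@97] asks=[-]
After op 6 [order #4] limit_buy(price=101, qty=7): fills=none; bids=[#4:7@101 #1:6@97] asks=[-]
After op 7 [order #5] market_sell(qty=5): fills=#4x#5:5@101; bids=[#4:2@101 #1:6@97] asks=[-]
After op 8 [order #6] limit_buy(price=95, qty=4): fills=none; bids=[#4:2@101 #1:6@97 #6:4@95] asks=[-]
After op 9 [order #7] limit_sell(price=100, qty=8): fills=#4x#7:2@101; bids=[#1:6@97 #6:4@95] asks=[#7:6@100]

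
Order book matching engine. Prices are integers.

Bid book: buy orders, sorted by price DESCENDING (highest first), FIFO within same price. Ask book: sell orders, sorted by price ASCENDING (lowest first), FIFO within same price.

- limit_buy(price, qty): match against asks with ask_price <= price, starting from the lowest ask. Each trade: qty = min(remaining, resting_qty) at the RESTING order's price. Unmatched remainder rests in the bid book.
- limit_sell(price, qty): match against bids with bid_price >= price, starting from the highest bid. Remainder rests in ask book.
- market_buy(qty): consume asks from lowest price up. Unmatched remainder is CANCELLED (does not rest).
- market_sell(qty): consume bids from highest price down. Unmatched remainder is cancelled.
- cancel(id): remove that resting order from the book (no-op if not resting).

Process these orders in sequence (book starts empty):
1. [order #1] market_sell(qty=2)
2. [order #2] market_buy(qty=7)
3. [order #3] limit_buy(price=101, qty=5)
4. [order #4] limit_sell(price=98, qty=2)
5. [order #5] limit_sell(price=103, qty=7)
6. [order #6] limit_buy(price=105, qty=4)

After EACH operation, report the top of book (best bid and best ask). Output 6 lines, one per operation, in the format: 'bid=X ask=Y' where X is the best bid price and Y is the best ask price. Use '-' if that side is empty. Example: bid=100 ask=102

After op 1 [order #1] market_sell(qty=2): fills=none; bids=[-] asks=[-]
After op 2 [order #2] market_buy(qty=7): fills=none; bids=[-] asks=[-]
After op 3 [order #3] limit_buy(price=101, qty=5): fills=none; bids=[#3:5@101] asks=[-]
After op 4 [order #4] limit_sell(price=98, qty=2): fills=#3x#4:2@101; bids=[#3:3@101] asks=[-]
After op 5 [order #5] limit_sell(price=103, qty=7): fills=none; bids=[#3:3@101] asks=[#5:7@103]
After op 6 [order #6] limit_buy(price=105, qty=4): fills=#6x#5:4@103; bids=[#3:3@101] asks=[#5:3@103]

Answer: bid=- ask=-
bid=- ask=-
bid=101 ask=-
bid=101 ask=-
bid=101 ask=103
bid=101 ask=103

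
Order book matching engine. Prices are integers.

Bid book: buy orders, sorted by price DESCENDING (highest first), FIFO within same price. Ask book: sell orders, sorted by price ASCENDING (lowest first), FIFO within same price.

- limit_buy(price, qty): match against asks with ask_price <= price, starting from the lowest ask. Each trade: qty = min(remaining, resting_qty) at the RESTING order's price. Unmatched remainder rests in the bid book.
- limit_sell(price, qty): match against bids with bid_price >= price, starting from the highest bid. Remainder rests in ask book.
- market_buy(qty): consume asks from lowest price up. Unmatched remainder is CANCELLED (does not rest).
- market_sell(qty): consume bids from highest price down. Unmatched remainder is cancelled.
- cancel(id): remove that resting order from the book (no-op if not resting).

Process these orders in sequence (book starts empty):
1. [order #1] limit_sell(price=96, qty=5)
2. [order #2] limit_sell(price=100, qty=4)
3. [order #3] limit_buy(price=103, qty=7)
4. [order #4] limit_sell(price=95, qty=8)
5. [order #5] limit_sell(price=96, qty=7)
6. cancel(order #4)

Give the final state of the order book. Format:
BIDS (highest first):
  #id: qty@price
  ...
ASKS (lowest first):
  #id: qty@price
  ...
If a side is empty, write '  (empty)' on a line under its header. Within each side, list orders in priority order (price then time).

Answer: BIDS (highest first):
  (empty)
ASKS (lowest first):
  #5: 7@96
  #2: 2@100

Derivation:
After op 1 [order #1] limit_sell(price=96, qty=5): fills=none; bids=[-] asks=[#1:5@96]
After op 2 [order #2] limit_sell(price=100, qty=4): fills=none; bids=[-] asks=[#1:5@96 #2:4@100]
After op 3 [order #3] limit_buy(price=103, qty=7): fills=#3x#1:5@96 #3x#2:2@100; bids=[-] asks=[#2:2@100]
After op 4 [order #4] limit_sell(price=95, qty=8): fills=none; bids=[-] asks=[#4:8@95 #2:2@100]
After op 5 [order #5] limit_sell(price=96, qty=7): fills=none; bids=[-] asks=[#4:8@95 #5:7@96 #2:2@100]
After op 6 cancel(order #4): fills=none; bids=[-] asks=[#5:7@96 #2:2@100]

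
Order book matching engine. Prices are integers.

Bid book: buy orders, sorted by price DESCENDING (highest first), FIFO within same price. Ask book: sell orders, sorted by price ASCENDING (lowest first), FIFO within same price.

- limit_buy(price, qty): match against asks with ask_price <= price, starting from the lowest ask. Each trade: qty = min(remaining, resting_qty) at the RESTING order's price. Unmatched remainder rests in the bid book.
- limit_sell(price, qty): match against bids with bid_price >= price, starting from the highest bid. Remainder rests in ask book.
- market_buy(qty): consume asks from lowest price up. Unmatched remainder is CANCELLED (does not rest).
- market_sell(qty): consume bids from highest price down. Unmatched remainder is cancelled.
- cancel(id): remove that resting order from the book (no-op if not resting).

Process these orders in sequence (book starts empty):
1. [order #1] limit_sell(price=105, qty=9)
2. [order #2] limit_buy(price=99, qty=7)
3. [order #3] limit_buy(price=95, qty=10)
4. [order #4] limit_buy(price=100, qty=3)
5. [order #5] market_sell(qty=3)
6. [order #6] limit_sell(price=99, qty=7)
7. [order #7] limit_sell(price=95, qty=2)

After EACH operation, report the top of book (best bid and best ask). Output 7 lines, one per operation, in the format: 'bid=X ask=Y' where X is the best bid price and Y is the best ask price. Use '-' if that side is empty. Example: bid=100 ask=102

Answer: bid=- ask=105
bid=99 ask=105
bid=99 ask=105
bid=100 ask=105
bid=99 ask=105
bid=95 ask=105
bid=95 ask=105

Derivation:
After op 1 [order #1] limit_sell(price=105, qty=9): fills=none; bids=[-] asks=[#1:9@105]
After op 2 [order #2] limit_buy(price=99, qty=7): fills=none; bids=[#2:7@99] asks=[#1:9@105]
After op 3 [order #3] limit_buy(price=95, qty=10): fills=none; bids=[#2:7@99 #3:10@95] asks=[#1:9@105]
After op 4 [order #4] limit_buy(price=100, qty=3): fills=none; bids=[#4:3@100 #2:7@99 #3:10@95] asks=[#1:9@105]
After op 5 [order #5] market_sell(qty=3): fills=#4x#5:3@100; bids=[#2:7@99 #3:10@95] asks=[#1:9@105]
After op 6 [order #6] limit_sell(price=99, qty=7): fills=#2x#6:7@99; bids=[#3:10@95] asks=[#1:9@105]
After op 7 [order #7] limit_sell(price=95, qty=2): fills=#3x#7:2@95; bids=[#3:8@95] asks=[#1:9@105]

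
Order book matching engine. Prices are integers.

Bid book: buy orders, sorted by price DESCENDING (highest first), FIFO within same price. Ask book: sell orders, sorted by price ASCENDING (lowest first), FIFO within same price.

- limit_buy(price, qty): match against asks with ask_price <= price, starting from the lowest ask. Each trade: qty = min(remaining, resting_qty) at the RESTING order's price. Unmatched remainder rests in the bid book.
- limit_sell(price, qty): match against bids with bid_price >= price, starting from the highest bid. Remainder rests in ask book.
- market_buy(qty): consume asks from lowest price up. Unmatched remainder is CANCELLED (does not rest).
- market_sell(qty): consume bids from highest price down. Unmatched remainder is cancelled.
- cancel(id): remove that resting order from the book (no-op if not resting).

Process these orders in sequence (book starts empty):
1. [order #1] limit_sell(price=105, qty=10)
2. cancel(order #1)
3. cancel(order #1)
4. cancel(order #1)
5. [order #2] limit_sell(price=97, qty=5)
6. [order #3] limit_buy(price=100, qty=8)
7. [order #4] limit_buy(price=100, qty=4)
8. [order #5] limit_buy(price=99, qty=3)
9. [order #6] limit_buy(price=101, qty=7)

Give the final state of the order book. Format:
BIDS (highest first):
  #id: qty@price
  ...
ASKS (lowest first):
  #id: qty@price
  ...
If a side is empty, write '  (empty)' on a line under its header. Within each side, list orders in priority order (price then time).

Answer: BIDS (highest first):
  #6: 7@101
  #3: 3@100
  #4: 4@100
  #5: 3@99
ASKS (lowest first):
  (empty)

Derivation:
After op 1 [order #1] limit_sell(price=105, qty=10): fills=none; bids=[-] asks=[#1:10@105]
After op 2 cancel(order #1): fills=none; bids=[-] asks=[-]
After op 3 cancel(order #1): fills=none; bids=[-] asks=[-]
After op 4 cancel(order #1): fills=none; bids=[-] asks=[-]
After op 5 [order #2] limit_sell(price=97, qty=5): fills=none; bids=[-] asks=[#2:5@97]
After op 6 [order #3] limit_buy(price=100, qty=8): fills=#3x#2:5@97; bids=[#3:3@100] asks=[-]
After op 7 [order #4] limit_buy(price=100, qty=4): fills=none; bids=[#3:3@100 #4:4@100] asks=[-]
After op 8 [order #5] limit_buy(price=99, qty=3): fills=none; bids=[#3:3@100 #4:4@100 #5:3@99] asks=[-]
After op 9 [order #6] limit_buy(price=101, qty=7): fills=none; bids=[#6:7@101 #3:3@100 #4:4@100 #5:3@99] asks=[-]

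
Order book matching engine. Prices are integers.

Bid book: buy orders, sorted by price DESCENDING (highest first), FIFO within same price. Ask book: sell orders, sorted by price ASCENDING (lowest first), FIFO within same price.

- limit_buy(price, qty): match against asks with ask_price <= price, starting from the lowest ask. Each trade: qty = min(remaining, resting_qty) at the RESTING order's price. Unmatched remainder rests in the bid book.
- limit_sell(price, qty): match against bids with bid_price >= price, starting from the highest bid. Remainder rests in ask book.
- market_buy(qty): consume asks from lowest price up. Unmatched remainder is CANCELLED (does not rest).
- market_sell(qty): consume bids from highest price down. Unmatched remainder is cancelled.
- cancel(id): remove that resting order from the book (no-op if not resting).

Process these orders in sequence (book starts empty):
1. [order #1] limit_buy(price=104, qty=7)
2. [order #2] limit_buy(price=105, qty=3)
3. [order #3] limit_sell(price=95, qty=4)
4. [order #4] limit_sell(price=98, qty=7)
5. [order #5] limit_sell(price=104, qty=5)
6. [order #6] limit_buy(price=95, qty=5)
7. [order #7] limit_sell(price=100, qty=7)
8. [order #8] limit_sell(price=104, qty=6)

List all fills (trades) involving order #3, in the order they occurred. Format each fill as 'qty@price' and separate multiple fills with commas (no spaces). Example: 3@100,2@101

Answer: 3@105,1@104

Derivation:
After op 1 [order #1] limit_buy(price=104, qty=7): fills=none; bids=[#1:7@104] asks=[-]
After op 2 [order #2] limit_buy(price=105, qty=3): fills=none; bids=[#2:3@105 #1:7@104] asks=[-]
After op 3 [order #3] limit_sell(price=95, qty=4): fills=#2x#3:3@105 #1x#3:1@104; bids=[#1:6@104] asks=[-]
After op 4 [order #4] limit_sell(price=98, qty=7): fills=#1x#4:6@104; bids=[-] asks=[#4:1@98]
After op 5 [order #5] limit_sell(price=104, qty=5): fills=none; bids=[-] asks=[#4:1@98 #5:5@104]
After op 6 [order #6] limit_buy(price=95, qty=5): fills=none; bids=[#6:5@95] asks=[#4:1@98 #5:5@104]
After op 7 [order #7] limit_sell(price=100, qty=7): fills=none; bids=[#6:5@95] asks=[#4:1@98 #7:7@100 #5:5@104]
After op 8 [order #8] limit_sell(price=104, qty=6): fills=none; bids=[#6:5@95] asks=[#4:1@98 #7:7@100 #5:5@104 #8:6@104]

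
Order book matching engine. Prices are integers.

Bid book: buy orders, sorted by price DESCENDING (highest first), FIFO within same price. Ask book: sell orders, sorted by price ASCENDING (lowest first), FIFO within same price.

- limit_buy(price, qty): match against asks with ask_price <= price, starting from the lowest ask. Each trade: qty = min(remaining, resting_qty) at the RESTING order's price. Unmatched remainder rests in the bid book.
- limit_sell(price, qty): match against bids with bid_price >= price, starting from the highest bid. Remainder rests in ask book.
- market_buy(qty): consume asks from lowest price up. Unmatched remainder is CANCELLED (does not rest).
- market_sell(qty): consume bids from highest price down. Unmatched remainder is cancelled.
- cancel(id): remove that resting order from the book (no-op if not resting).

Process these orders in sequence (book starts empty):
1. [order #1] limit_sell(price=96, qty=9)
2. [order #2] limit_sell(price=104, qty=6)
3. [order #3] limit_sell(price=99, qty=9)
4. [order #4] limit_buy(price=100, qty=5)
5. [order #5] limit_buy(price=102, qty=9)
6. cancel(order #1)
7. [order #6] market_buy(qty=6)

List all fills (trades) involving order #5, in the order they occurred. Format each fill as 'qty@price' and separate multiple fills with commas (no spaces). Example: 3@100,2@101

Answer: 4@96,5@99

Derivation:
After op 1 [order #1] limit_sell(price=96, qty=9): fills=none; bids=[-] asks=[#1:9@96]
After op 2 [order #2] limit_sell(price=104, qty=6): fills=none; bids=[-] asks=[#1:9@96 #2:6@104]
After op 3 [order #3] limit_sell(price=99, qty=9): fills=none; bids=[-] asks=[#1:9@96 #3:9@99 #2:6@104]
After op 4 [order #4] limit_buy(price=100, qty=5): fills=#4x#1:5@96; bids=[-] asks=[#1:4@96 #3:9@99 #2:6@104]
After op 5 [order #5] limit_buy(price=102, qty=9): fills=#5x#1:4@96 #5x#3:5@99; bids=[-] asks=[#3:4@99 #2:6@104]
After op 6 cancel(order #1): fills=none; bids=[-] asks=[#3:4@99 #2:6@104]
After op 7 [order #6] market_buy(qty=6): fills=#6x#3:4@99 #6x#2:2@104; bids=[-] asks=[#2:4@104]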